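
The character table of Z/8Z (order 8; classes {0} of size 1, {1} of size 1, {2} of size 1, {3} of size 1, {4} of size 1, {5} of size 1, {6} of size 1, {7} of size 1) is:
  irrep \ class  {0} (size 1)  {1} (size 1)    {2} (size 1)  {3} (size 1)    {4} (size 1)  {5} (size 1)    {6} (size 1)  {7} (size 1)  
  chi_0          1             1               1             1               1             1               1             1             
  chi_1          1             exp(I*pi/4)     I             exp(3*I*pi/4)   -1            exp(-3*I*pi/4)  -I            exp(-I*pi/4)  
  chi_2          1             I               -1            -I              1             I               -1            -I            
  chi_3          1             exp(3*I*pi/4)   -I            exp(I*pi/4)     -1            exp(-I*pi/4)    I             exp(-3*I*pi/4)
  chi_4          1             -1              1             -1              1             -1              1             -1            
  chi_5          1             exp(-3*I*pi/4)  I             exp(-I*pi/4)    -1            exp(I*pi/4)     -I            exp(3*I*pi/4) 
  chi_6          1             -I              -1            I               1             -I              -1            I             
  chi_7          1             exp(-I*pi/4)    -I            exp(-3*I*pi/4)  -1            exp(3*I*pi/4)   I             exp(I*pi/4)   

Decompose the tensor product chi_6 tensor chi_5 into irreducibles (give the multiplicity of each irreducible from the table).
chi_6 tensor chi_5 = chi_3 (all other irreducibles have multiplicity 0).

Details: The character of a tensor product is the pointwise product (chi_6 * chi_5)(C) = chi_6(C) * chi_5(C):
  {0}: (1)*(1), {1}: (-I)*(exp(-3*I*pi/4)), {2}: (-1)*(I), {3}: (I)*(exp(-I*pi/4)), {4}: (1)*(-1), {5}: (-I)*(exp(I*pi/4)), {6}: (-1)*(-I), {7}: (I)*(exp(3*I*pi/4))
so (chi_6 * chi_5) takes values
  {0} -> 1, {1} -> -exp(-I*pi/4), {2} -> -I, {3} -> exp(I*pi/4), {4} -> -1, {5} -> -exp(3*I*pi/4), {6} -> I, {7} -> exp(-3*I*pi/4).
Now take the inner product of this character with each irreducible chi from the table, <chi_6*chi_5, chi> = (1/8) sum_C |C| (chi_6*chi_5)(C) conj(chi(C)):
  <chi_6*chi_5, chi_0> = (1/8)[1*(1)*conj(1) + 1*(-exp(-I*pi/4))*conj(1) + 1*(-I)*conj(1) + 1*(exp(I*pi/4))*conj(1) + 1*(-1)*conj(1) + 1*(-exp(3*I*pi/4))*conj(1) + 1*(I)*conj(1) + 1*(exp(-3*I*pi/4))*conj(1)]
      = (1/8)[(1) + (-exp(-I*pi/4)) + (-I) + (exp(I*pi/4)) + (-1) + (-exp(3*I*pi/4)) + (I) + (exp(-3*I*pi/4))] = 0/8 = 0
  <chi_6*chi_5, chi_1> = (1/8)[1*(1)*conj(1) + 1*(-exp(-I*pi/4))*conj(exp(I*pi/4)) + 1*(-I)*conj(I) + 1*(exp(I*pi/4))*conj(exp(3*I*pi/4)) + 1*(-1)*conj(-1) + 1*(-exp(3*I*pi/4))*conj(exp(-3*I*pi/4)) + 1*(I)*conj(-I) + 1*(exp(-3*I*pi/4))*conj(exp(-I*pi/4))]
      = (1/8)[(1) + (I) + (-1) + (-I) + (1) + (I) + (-1) + (-I)] = 0/8 = 0
  <chi_6*chi_5, chi_2> = (1/8)[1*(1)*conj(1) + 1*(-exp(-I*pi/4))*conj(I) + 1*(-I)*conj(-1) + 1*(exp(I*pi/4))*conj(-I) + 1*(-1)*conj(1) + 1*(-exp(3*I*pi/4))*conj(I) + 1*(I)*conj(-1) + 1*(exp(-3*I*pi/4))*conj(-I)]
      = (1/8)[(1) + (exp(I*pi/4)) + (I) + (exp(3*I*pi/4)) + (-1) + (exp(-3*I*pi/4)) + (-I) + (exp(-I*pi/4))] = 0/8 = 0
  <chi_6*chi_5, chi_3> = (1/8)[1*(1)*conj(1) + 1*(-exp(-I*pi/4))*conj(exp(3*I*pi/4)) + 1*(-I)*conj(-I) + 1*(exp(I*pi/4))*conj(exp(I*pi/4)) + 1*(-1)*conj(-1) + 1*(-exp(3*I*pi/4))*conj(exp(-I*pi/4)) + 1*(I)*conj(I) + 1*(exp(-3*I*pi/4))*conj(exp(-3*I*pi/4))]
      = (1/8)[(1) + (1) + (1) + (1) + (1) + (1) + (1) + (1)] = 8/8 = 1
  <chi_6*chi_5, chi_4> = (1/8)[1*(1)*conj(1) + 1*(-exp(-I*pi/4))*conj(-1) + 1*(-I)*conj(1) + 1*(exp(I*pi/4))*conj(-1) + 1*(-1)*conj(1) + 1*(-exp(3*I*pi/4))*conj(-1) + 1*(I)*conj(1) + 1*(exp(-3*I*pi/4))*conj(-1)]
      = (1/8)[(1) + (exp(-I*pi/4)) + (-I) + (-exp(I*pi/4)) + (-1) + (exp(3*I*pi/4)) + (I) + (-exp(-3*I*pi/4))] = 0/8 = 0
  <chi_6*chi_5, chi_5> = (1/8)[1*(1)*conj(1) + 1*(-exp(-I*pi/4))*conj(exp(-3*I*pi/4)) + 1*(-I)*conj(I) + 1*(exp(I*pi/4))*conj(exp(-I*pi/4)) + 1*(-1)*conj(-1) + 1*(-exp(3*I*pi/4))*conj(exp(I*pi/4)) + 1*(I)*conj(-I) + 1*(exp(-3*I*pi/4))*conj(exp(3*I*pi/4))]
      = (1/8)[(1) + (-I) + (-1) + (I) + (1) + (-I) + (-1) + (I)] = 0/8 = 0
  <chi_6*chi_5, chi_6> = (1/8)[1*(1)*conj(1) + 1*(-exp(-I*pi/4))*conj(-I) + 1*(-I)*conj(-1) + 1*(exp(I*pi/4))*conj(I) + 1*(-1)*conj(1) + 1*(-exp(3*I*pi/4))*conj(-I) + 1*(I)*conj(-1) + 1*(exp(-3*I*pi/4))*conj(I)]
      = (1/8)[(1) + (-exp(I*pi/4)) + (I) + (-exp(3*I*pi/4)) + (-1) + (-exp(-3*I*pi/4)) + (-I) + (-exp(-I*pi/4))] = 0/8 = 0
  <chi_6*chi_5, chi_7> = (1/8)[1*(1)*conj(1) + 1*(-exp(-I*pi/4))*conj(exp(-I*pi/4)) + 1*(-I)*conj(-I) + 1*(exp(I*pi/4))*conj(exp(-3*I*pi/4)) + 1*(-1)*conj(-1) + 1*(-exp(3*I*pi/4))*conj(exp(3*I*pi/4)) + 1*(I)*conj(I) + 1*(exp(-3*I*pi/4))*conj(exp(I*pi/4))]
      = (1/8)[(1) + (-1) + (1) + (-1) + (1) + (-1) + (1) + (-1)] = 0/8 = 0
(Exp terms are combined using exp(i*s)*conj(exp(i*t)) = exp(i*(s-t)), and sums of them are collapsed using the identity that for every m > 1 the m distinct m-th roots of unity sum to 0, e.g. 1 + exp(2*I*pi/3) + exp(-2*I*pi/3) = 0.)
Hence the multiplicities are chi_3: 1. Dimension check: dim(chi_6)*dim(chi_5) = 1*1 = 1 and sum (mult * dim) = 1*1 = 1.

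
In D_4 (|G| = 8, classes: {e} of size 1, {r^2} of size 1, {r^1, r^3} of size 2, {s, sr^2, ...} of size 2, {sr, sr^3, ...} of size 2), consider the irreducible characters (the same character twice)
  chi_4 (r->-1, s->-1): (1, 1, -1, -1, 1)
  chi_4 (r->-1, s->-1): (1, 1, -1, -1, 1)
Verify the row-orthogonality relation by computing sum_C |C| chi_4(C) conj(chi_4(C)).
Sum = 8 = |G| = 8; so <chi_4, chi_4> = 1 (norm-1 confirms irreducibility).

Details: Compute term by term over conjugacy classes (|C| * chi_4(C) * conj(chi_4(C))):
  1*(1)*conj(1) + 1*(1)*conj(1) + 2*(-1)*conj(-1) + 2*(-1)*conj(-1) + 2*(1)*conj(1)
  = (1) + (1) + (2) + (2) + (2)
  = 8.
Dividing by |G| = 8 gives 8/8 = 1, matching the row-orthogonality relation <chi_4, chi_4> = [chi_4 = chi_4].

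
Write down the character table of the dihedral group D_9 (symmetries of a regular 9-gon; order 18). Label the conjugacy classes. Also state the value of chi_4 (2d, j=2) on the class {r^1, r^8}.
Conjugacy classes: {e} of size 1, {r^1, r^8} of size 2, {r^2, r^7} of size 2, {r^3, r^6} of size 2, {r^4, r^5} of size 2, {s, sr, ..., sr^8} of size 9.
Character table:
  irrep \ class              {e} (size 1)  {r^1, r^8} (size 2)  {r^2, r^7} (size 2)  {r^3, r^6} (size 2)  {r^4, r^5} (size 2)  {s, sr, ..., sr^8} (size 9)
  chi_1 (triv)               1             1                    1                    1                    1                    1                          
  chi_2 (sign: r->1, s->-1)  1             1                    1                    1                    1                    -1                         
  chi_3 (2d, j=1)            2             2*cos(2*pi/9)        2*cos(4*pi/9)        -1                   -2*cos(pi/9)         0                          
  chi_4 (2d, j=2)            2             2*cos(4*pi/9)        -2*cos(pi/9)         -1                   2*cos(2*pi/9)        0                          
  chi_5 (2d, j=3)            2             -1                   -1                   2                    -1                   0                          
  chi_6 (2d, j=4)            2             -2*cos(pi/9)         2*cos(2*pi/9)        -1                   2*cos(4*pi/9)        0                          

Spot check: chi_4 (2d, j=2) on {r^1, r^8} = 2*cos(4*pi/9).

Reasoning: D_9 has order 2*9 = 18 with 6 conjugacy classes, hence 6 irreducibles. Sum of squared dims 1 + 1 + 4 + 4 + 4 + 4 = 18 = |G|. Linear characters come from the abelianisation; the 2-dimensional irreps have character r^k -> 2*cos(2*pi*j*k/9), reflections -> 0.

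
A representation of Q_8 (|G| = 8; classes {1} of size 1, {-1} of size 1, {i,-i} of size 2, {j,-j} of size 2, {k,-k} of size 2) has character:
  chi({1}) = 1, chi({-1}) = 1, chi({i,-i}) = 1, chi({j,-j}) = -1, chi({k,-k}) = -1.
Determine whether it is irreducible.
Irreducible: <chi, chi> = 1.

Explanation: <chi, chi> = (1/|G|) sum_C |C| * |chi(C)|^2 = (1/8)[1*|1|^2 + 1*|1|^2 + 2*|1|^2 + 2*|-1|^2 + 2*|-1|^2]
  = (1/8)[(1) + (1) + (2) + (2) + (2)] = 8/8 = 1.
A character is irreducible iff <chi, chi> = 1, so this representation is irreducible.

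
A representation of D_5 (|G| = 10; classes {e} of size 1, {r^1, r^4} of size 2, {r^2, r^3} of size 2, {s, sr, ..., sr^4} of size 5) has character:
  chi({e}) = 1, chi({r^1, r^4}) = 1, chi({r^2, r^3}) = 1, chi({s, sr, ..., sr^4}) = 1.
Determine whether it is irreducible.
Irreducible: <chi, chi> = 1.

Reasoning: <chi, chi> = (1/|G|) sum_C |C| * |chi(C)|^2 = (1/10)[1*|1|^2 + 2*|1|^2 + 2*|1|^2 + 5*|1|^2]
  = (1/10)[(1) + (2) + (2) + (5)] = 10/10 = 1.
A character is irreducible iff <chi, chi> = 1, so this representation is irreducible.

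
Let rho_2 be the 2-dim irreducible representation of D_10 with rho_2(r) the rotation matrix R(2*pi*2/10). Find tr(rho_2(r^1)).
chi_{rho_2}(r^1) = 2*cos(2*pi*2*1/10) = -1/2 + sqrt(5)/2

Proof sketch: rho_2(r^1) is rotation by angle 2*pi*2*1/10, whose trace is 2*cos(2*pi*2*1/10) = -1/2 + sqrt(5)/2.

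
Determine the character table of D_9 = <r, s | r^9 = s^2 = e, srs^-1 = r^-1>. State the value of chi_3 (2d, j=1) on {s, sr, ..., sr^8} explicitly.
Conjugacy classes: {e} of size 1, {r^1, r^8} of size 2, {r^2, r^7} of size 2, {r^3, r^6} of size 2, {r^4, r^5} of size 2, {s, sr, ..., sr^8} of size 9.
Character table:
  irrep \ class              {e} (size 1)  {r^1, r^8} (size 2)  {r^2, r^7} (size 2)  {r^3, r^6} (size 2)  {r^4, r^5} (size 2)  {s, sr, ..., sr^8} (size 9)
  chi_1 (triv)               1             1                    1                    1                    1                    1                          
  chi_2 (sign: r->1, s->-1)  1             1                    1                    1                    1                    -1                         
  chi_3 (2d, j=1)            2             2*cos(2*pi/9)        2*cos(4*pi/9)        -1                   -2*cos(pi/9)         0                          
  chi_4 (2d, j=2)            2             2*cos(4*pi/9)        -2*cos(pi/9)         -1                   2*cos(2*pi/9)        0                          
  chi_5 (2d, j=3)            2             -1                   -1                   2                    -1                   0                          
  chi_6 (2d, j=4)            2             -2*cos(pi/9)         2*cos(2*pi/9)        -1                   2*cos(4*pi/9)        0                          

Spot check: chi_3 (2d, j=1) on {s, sr, ..., sr^8} = 0.

Working: D_9 has order 2*9 = 18 with 6 conjugacy classes, hence 6 irreducibles. Sum of squared dims 1 + 1 + 4 + 4 + 4 + 4 = 18 = |G|. Linear characters come from the abelianisation; the 2-dimensional irreps have character r^k -> 2*cos(2*pi*j*k/9), reflections -> 0.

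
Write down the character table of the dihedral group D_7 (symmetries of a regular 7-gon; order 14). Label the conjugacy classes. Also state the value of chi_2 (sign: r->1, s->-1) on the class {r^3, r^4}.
Conjugacy classes: {e} of size 1, {r^1, r^6} of size 2, {r^2, r^5} of size 2, {r^3, r^4} of size 2, {s, sr, ..., sr^6} of size 7.
Character table:
  irrep \ class              {e} (size 1)  {r^1, r^6} (size 2)  {r^2, r^5} (size 2)  {r^3, r^4} (size 2)  {s, sr, ..., sr^6} (size 7)
  chi_1 (triv)               1             1                    1                    1                    1                          
  chi_2 (sign: r->1, s->-1)  1             1                    1                    1                    -1                         
  chi_3 (2d, j=1)            2             2*cos(2*pi/7)        -2*cos(3*pi/7)       -2*cos(pi/7)         0                          
  chi_4 (2d, j=2)            2             -2*cos(3*pi/7)       -2*cos(pi/7)         2*cos(2*pi/7)        0                          
  chi_5 (2d, j=3)            2             -2*cos(pi/7)         2*cos(2*pi/7)        -2*cos(3*pi/7)       0                          

Spot check: chi_2 (sign: r->1, s->-1) on {r^3, r^4} = 1.

Argument: D_7 has order 2*7 = 14 with 5 conjugacy classes, hence 5 irreducibles. Sum of squared dims 1 + 1 + 4 + 4 + 4 = 14 = |G|. Linear characters come from the abelianisation; the 2-dimensional irreps have character r^k -> 2*cos(2*pi*j*k/7), reflections -> 0.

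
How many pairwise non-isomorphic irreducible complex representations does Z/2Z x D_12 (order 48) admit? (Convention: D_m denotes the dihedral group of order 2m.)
18

Details: The number of irreducible complex representations of a finite group equals its number of conjugacy classes. For a direct product, #classes(G x H) = #classes(G) * #classes(H). Z/2Z has 2 classes (abelian), D_12 has 9 classes, so 2 * 9 = 18, so Z/2Z x D_12 (order 48) has exactly 18 irreducible complex representations.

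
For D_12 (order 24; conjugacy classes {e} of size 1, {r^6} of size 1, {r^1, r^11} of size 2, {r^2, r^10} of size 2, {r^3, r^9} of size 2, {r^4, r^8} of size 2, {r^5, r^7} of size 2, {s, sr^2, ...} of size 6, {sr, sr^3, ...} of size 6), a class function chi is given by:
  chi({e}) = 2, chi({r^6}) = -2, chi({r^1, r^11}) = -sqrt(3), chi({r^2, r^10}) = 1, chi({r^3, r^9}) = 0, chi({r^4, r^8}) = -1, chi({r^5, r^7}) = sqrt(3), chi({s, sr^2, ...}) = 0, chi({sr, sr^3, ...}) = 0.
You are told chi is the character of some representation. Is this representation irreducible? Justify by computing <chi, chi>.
Irreducible: <chi, chi> = 1.

Working: <chi, chi> = (1/|G|) sum_C |C| * |chi(C)|^2 = (1/24)[1*|2|^2 + 1*|-2|^2 + 2*|-sqrt(3)|^2 + 2*|1|^2 + 2*|0|^2 + 2*|-1|^2 + 2*|sqrt(3)|^2 + 6*|0|^2 + 6*|0|^2]
  = (1/24)[(4) + (4) + (6) + (2) + (0) + (2) + (6) + (0) + (0)] = 24/24 = 1.
A character is irreducible iff <chi, chi> = 1, so this representation is irreducible.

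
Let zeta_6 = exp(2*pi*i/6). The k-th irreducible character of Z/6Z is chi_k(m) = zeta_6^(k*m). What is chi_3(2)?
chi_3(2) = zeta_6^6 = 1

Justification: chi_3(2) = zeta_6^(3*2) = zeta_6^6. Since zeta_6^6 = 1, this equals zeta_6^0 = exp(2*pi*i*0/6) = 1.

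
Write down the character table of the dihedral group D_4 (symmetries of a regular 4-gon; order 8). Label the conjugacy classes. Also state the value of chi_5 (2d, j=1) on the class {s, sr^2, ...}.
Conjugacy classes: {e} of size 1, {r^2} of size 1, {r^1, r^3} of size 2, {s, sr^2, ...} of size 2, {sr, sr^3, ...} of size 2.
Character table:
  irrep \ class              {e} (size 1)  {r^2} (size 1)  {r^1, r^3} (size 2)  {s, sr^2, ...} (size 2)  {sr, sr^3, ...} (size 2)
  chi_1 (triv)               1             1               1                    1                        1                       
  chi_2 (sign: r->1, s->-1)  1             1               1                    -1                       -1                      
  chi_3 (r->-1, s->1)        1             1               -1                   1                        -1                      
  chi_4 (r->-1, s->-1)       1             1               -1                   -1                       1                       
  chi_5 (2d, j=1)            2             -2              0                    0                        0                       

Spot check: chi_5 (2d, j=1) on {s, sr^2, ...} = 0.

Derivation: D_4 has order 2*4 = 8 with 5 conjugacy classes, hence 5 irreducibles. Sum of squared dims 1 + 1 + 1 + 1 + 4 = 8 = |G|. Linear characters come from the abelianisation; the 2-dimensional irreps have character r^k -> 2*cos(2*pi*j*k/4), reflections -> 0.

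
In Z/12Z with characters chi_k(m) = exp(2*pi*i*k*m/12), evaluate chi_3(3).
chi_3(3) = zeta_12^9 = -I

chi_3(3) = zeta_12^(3*3) = zeta_12^9. Since zeta_12^12 = 1, this equals zeta_12^9 = exp(2*pi*i*9/12) = -I.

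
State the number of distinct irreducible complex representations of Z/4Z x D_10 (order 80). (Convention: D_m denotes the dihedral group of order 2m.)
32

Reasoning: The number of irreducible complex representations of a finite group equals its number of conjugacy classes. For a direct product, #classes(G x H) = #classes(G) * #classes(H). Z/4Z has 4 classes (abelian), D_10 has 8 classes, so 4 * 8 = 32, so Z/4Z x D_10 (order 80) has exactly 32 irreducible complex representations.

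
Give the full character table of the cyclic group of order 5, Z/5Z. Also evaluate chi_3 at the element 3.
Character table of Z/5Z (irreps indexed chi_0,...,chi_4 with chi_k(m) = zeta_5^(k*m), zeta_5 = exp(2*pi*i/5)):
  irrep \ class  {0} (size 1)  {1} (size 1)    {2} (size 1)    {3} (size 1)    {4} (size 1)  
  chi_0          1             1               1               1               1             
  chi_1          1             exp(2*I*pi/5)   exp(4*I*pi/5)   exp(-4*I*pi/5)  exp(-2*I*pi/5)
  chi_2          1             exp(4*I*pi/5)   exp(-2*I*pi/5)  exp(2*I*pi/5)   exp(-4*I*pi/5)
  chi_3          1             exp(-4*I*pi/5)  exp(2*I*pi/5)   exp(-2*I*pi/5)  exp(4*I*pi/5) 
  chi_4          1             exp(-2*I*pi/5)  exp(-4*I*pi/5)  exp(4*I*pi/5)   exp(2*I*pi/5) 

Spot check: chi_3(3) = zeta_5^(3*3) = zeta_5^9 = exp(-2*I*pi/5).

Z/5Z is abelian, so all 5 irreducible complex representations are 1-dimensional. They are given by chi_k(m) = zeta_5^(k*m) for k = 0,...,4. Row orthogonality: sum_m chi_k(m) conj(chi_l(m)) = 5 * [k = l].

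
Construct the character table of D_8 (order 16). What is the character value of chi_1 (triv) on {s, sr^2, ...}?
Conjugacy classes: {e} of size 1, {r^4} of size 1, {r^1, r^7} of size 2, {r^2, r^6} of size 2, {r^3, r^5} of size 2, {s, sr^2, ...} of size 4, {sr, sr^3, ...} of size 4.
Character table:
  irrep \ class              {e} (size 1)  {r^4} (size 1)  {r^1, r^7} (size 2)  {r^2, r^6} (size 2)  {r^3, r^5} (size 2)  {s, sr^2, ...} (size 4)  {sr, sr^3, ...} (size 4)
  chi_1 (triv)               1             1               1                    1                    1                    1                        1                       
  chi_2 (sign: r->1, s->-1)  1             1               1                    1                    1                    -1                       -1                      
  chi_3 (r->-1, s->1)        1             1               -1                   1                    -1                   1                        -1                      
  chi_4 (r->-1, s->-1)       1             1               -1                   1                    -1                   -1                       1                       
  chi_5 (2d, j=1)            2             -2              sqrt(2)              0                    -sqrt(2)             0                        0                       
  chi_6 (2d, j=2)            2             2               0                    -2                   0                    0                        0                       
  chi_7 (2d, j=3)            2             -2              -sqrt(2)             0                    sqrt(2)              0                        0                       

Spot check: chi_1 (triv) on {s, sr^2, ...} = 1.

Argument: D_8 has order 2*8 = 16 with 7 conjugacy classes, hence 7 irreducibles. Sum of squared dims 1 + 1 + 1 + 1 + 4 + 4 + 4 = 16 = |G|. Linear characters come from the abelianisation; the 2-dimensional irreps have character r^k -> 2*cos(2*pi*j*k/8), reflections -> 0.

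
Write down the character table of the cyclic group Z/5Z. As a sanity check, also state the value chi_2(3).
Character table of Z/5Z (irreps indexed chi_0,...,chi_4 with chi_k(m) = zeta_5^(k*m), zeta_5 = exp(2*pi*i/5)):
  irrep \ class  {0} (size 1)  {1} (size 1)    {2} (size 1)    {3} (size 1)    {4} (size 1)  
  chi_0          1             1               1               1               1             
  chi_1          1             exp(2*I*pi/5)   exp(4*I*pi/5)   exp(-4*I*pi/5)  exp(-2*I*pi/5)
  chi_2          1             exp(4*I*pi/5)   exp(-2*I*pi/5)  exp(2*I*pi/5)   exp(-4*I*pi/5)
  chi_3          1             exp(-4*I*pi/5)  exp(2*I*pi/5)   exp(-2*I*pi/5)  exp(4*I*pi/5) 
  chi_4          1             exp(-2*I*pi/5)  exp(-4*I*pi/5)  exp(4*I*pi/5)   exp(2*I*pi/5) 

Spot check: chi_2(3) = zeta_5^(2*3) = zeta_5^6 = exp(2*I*pi/5).

Reasoning: Z/5Z is abelian, so all 5 irreducible complex representations are 1-dimensional. They are given by chi_k(m) = zeta_5^(k*m) for k = 0,...,4. Row orthogonality: sum_m chi_k(m) conj(chi_l(m)) = 5 * [k = l].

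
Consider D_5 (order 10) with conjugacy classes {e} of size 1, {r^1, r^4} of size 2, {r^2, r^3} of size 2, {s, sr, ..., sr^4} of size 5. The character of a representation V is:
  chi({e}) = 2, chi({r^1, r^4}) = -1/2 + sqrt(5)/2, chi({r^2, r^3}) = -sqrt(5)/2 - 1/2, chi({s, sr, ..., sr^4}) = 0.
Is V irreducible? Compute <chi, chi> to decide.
Irreducible: <chi, chi> = 1.

Proof sketch: <chi, chi> = (1/|G|) sum_C |C| * |chi(C)|^2 = (1/10)[1*|2|^2 + 2*|-1/2 + sqrt(5)/2|^2 + 2*|-sqrt(5)/2 - 1/2|^2 + 5*|0|^2]
  = (1/10)[(4) + (3 - sqrt(5)) + (sqrt(5) + 3) + (0)] = 10/10 = 1.
A character is irreducible iff <chi, chi> = 1, so this representation is irreducible.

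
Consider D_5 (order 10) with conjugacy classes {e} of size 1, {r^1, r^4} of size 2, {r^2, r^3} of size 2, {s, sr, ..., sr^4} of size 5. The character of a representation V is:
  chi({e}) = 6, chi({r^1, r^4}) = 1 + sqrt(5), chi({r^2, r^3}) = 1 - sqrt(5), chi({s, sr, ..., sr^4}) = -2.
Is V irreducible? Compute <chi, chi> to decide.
Not irreducible (reducible): <chi, chi> = 8 > 1.

Argument: <chi, chi> = (1/|G|) sum_C |C| * |chi(C)|^2 = (1/10)[1*|6|^2 + 2*|1 + sqrt(5)|^2 + 2*|1 - sqrt(5)|^2 + 5*|-2|^2]
  = (1/10)[(36) + (4*sqrt(5) + 12) + (12 - 4*sqrt(5)) + (20)] = 80/10 = 8.
A character is irreducible iff <chi, chi> = 1, so this representation is reducible.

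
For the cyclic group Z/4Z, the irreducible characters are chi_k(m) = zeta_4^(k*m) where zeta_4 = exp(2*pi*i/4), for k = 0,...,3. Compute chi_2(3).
chi_2(3) = zeta_4^6 = -1

Argument: chi_2(3) = zeta_4^(2*3) = zeta_4^6. Since zeta_4^4 = 1, this equals zeta_4^2 = exp(2*pi*i*2/4) = -1.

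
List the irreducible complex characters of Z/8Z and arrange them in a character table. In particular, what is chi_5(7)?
Character table of Z/8Z (irreps indexed chi_0,...,chi_7 with chi_k(m) = zeta_8^(k*m), zeta_8 = exp(2*pi*i/8)):
  irrep \ class  {0} (size 1)  {1} (size 1)    {2} (size 1)  {3} (size 1)    {4} (size 1)  {5} (size 1)    {6} (size 1)  {7} (size 1)  
  chi_0          1             1               1             1               1             1               1             1             
  chi_1          1             exp(I*pi/4)     I             exp(3*I*pi/4)   -1            exp(-3*I*pi/4)  -I            exp(-I*pi/4)  
  chi_2          1             I               -1            -I              1             I               -1            -I            
  chi_3          1             exp(3*I*pi/4)   -I            exp(I*pi/4)     -1            exp(-I*pi/4)    I             exp(-3*I*pi/4)
  chi_4          1             -1              1             -1              1             -1              1             -1            
  chi_5          1             exp(-3*I*pi/4)  I             exp(-I*pi/4)    -1            exp(I*pi/4)     -I            exp(3*I*pi/4) 
  chi_6          1             -I              -1            I               1             -I              -1            I             
  chi_7          1             exp(-I*pi/4)    -I            exp(-3*I*pi/4)  -1            exp(3*I*pi/4)   I             exp(I*pi/4)   

Spot check: chi_5(7) = zeta_8^(5*7) = zeta_8^35 = exp(3*I*pi/4).

Justification: Z/8Z is abelian, so all 8 irreducible complex representations are 1-dimensional. They are given by chi_k(m) = zeta_8^(k*m) for k = 0,...,7. Row orthogonality: sum_m chi_k(m) conj(chi_l(m)) = 8 * [k = l].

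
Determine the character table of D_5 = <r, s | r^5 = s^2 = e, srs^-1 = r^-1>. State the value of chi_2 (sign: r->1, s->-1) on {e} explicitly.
Conjugacy classes: {e} of size 1, {r^1, r^4} of size 2, {r^2, r^3} of size 2, {s, sr, ..., sr^4} of size 5.
Character table:
  irrep \ class              {e} (size 1)  {r^1, r^4} (size 2)  {r^2, r^3} (size 2)  {s, sr, ..., sr^4} (size 5)
  chi_1 (triv)               1             1                    1                    1                          
  chi_2 (sign: r->1, s->-1)  1             1                    1                    -1                         
  chi_3 (2d, j=1)            2             -1/2 + sqrt(5)/2     -sqrt(5)/2 - 1/2     0                          
  chi_4 (2d, j=2)            2             -sqrt(5)/2 - 1/2     -1/2 + sqrt(5)/2     0                          

Spot check: chi_2 (sign: r->1, s->-1) on {e} = 1.

Details: D_5 has order 2*5 = 10 with 4 conjugacy classes, hence 4 irreducibles. Sum of squared dims 1 + 1 + 4 + 4 = 10 = |G|. Linear characters come from the abelianisation; the 2-dimensional irreps have character r^k -> 2*cos(2*pi*j*k/5), reflections -> 0.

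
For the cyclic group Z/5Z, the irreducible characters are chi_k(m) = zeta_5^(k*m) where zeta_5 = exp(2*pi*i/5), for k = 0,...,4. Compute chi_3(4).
chi_3(4) = zeta_5^12 = exp(4*I*pi/5)

Solution. chi_3(4) = zeta_5^(3*4) = zeta_5^12. Since zeta_5^5 = 1, this equals zeta_5^2 = exp(2*pi*i*2/5) = exp(4*I*pi/5).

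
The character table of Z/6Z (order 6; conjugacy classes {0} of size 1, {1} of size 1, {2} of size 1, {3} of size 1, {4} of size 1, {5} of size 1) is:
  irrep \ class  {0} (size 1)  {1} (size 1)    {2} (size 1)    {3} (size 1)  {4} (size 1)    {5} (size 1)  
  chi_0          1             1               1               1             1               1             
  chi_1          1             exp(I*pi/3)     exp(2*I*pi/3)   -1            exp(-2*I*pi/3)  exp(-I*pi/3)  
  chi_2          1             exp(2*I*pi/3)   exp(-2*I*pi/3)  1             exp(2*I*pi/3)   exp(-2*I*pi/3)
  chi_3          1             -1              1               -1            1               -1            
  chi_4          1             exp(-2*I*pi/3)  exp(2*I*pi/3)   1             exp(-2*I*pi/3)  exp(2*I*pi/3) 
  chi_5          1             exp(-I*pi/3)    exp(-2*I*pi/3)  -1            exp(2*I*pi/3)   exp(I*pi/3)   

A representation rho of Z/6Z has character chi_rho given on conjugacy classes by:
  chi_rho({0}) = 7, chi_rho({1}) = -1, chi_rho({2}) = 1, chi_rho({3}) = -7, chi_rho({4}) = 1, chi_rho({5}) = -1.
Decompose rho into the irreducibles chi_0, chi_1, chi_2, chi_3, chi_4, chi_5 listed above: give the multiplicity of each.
Multiplicities: chi_0: 0, chi_1: 2, chi_2: 0, chi_3: 3, chi_4: 0, chi_5: 2.

Justification: Use <chi_rho, chi> = (1/|G|) sum_C |C| * chi_rho(C) * conj(chi(C)) with |G| = 6 for each irreducible chi in the table:
  <chi_rho, chi_0> = (1/6)[1*(7)*conj(1) + 1*(-1)*conj(1) + 1*(1)*conj(1) + 1*(-7)*conj(1) + 1*(1)*conj(1) + 1*(-1)*conj(1)]
      = (1/6)[(7) + (-1) + (1) + (-7) + (1) + (-1)] = 0/6 = 0
  <chi_rho, chi_1> = (1/6)[1*(7)*conj(1) + 1*(-1)*conj(exp(I*pi/3)) + 1*(1)*conj(exp(2*I*pi/3)) + 1*(-7)*conj(-1) + 1*(1)*conj(exp(-2*I*pi/3)) + 1*(-1)*conj(exp(-I*pi/3))]
      = (1/6)[(7) + (2 + 2*exp(-2*I*pi/3) - 3*exp(-I*pi/3)) + (2 + 3*exp(-2*I*pi/3) + 2*exp(2*I*pi/3)) + (7) + (2 + 2*exp(-2*I*pi/3) + 3*exp(2*I*pi/3)) + (2 - 3*exp(I*pi/3) + 2*exp(2*I*pi/3))] = 12/6 = 2
  <chi_rho, chi_2> = (1/6)[1*(7)*conj(1) + 1*(-1)*conj(exp(2*I*pi/3)) + 1*(1)*conj(exp(-2*I*pi/3)) + 1*(-7)*conj(1) + 1*(1)*conj(exp(2*I*pi/3)) + 1*(-1)*conj(exp(-2*I*pi/3))]
      = (1/6)[(7) + (-2 + 2*exp(-I*pi/3) - 3*exp(-2*I*pi/3)) + (2 + 2*exp(-2*I*pi/3) + 3*exp(2*I*pi/3)) + (-7) + (2 + 3*exp(-2*I*pi/3) + 2*exp(2*I*pi/3)) + (-2 - 3*exp(2*I*pi/3) + 2*exp(I*pi/3))] = 0/6 = 0
  <chi_rho, chi_3> = (1/6)[1*(7)*conj(1) + 1*(-1)*conj(-1) + 1*(1)*conj(1) + 1*(-7)*conj(-1) + 1*(1)*conj(1) + 1*(-1)*conj(-1)]
      = (1/6)[(7) + (1) + (1) + (7) + (1) + (1)] = 18/6 = 3
  <chi_rho, chi_4> = (1/6)[1*(7)*conj(1) + 1*(-1)*conj(exp(-2*I*pi/3)) + 1*(1)*conj(exp(2*I*pi/3)) + 1*(-7)*conj(1) + 1*(1)*conj(exp(-2*I*pi/3)) + 1*(-1)*conj(exp(2*I*pi/3))]
      = (1/6)[(7) + (-2 - 3*exp(2*I*pi/3) + 2*exp(I*pi/3)) + (2 + 3*exp(-2*I*pi/3) + 2*exp(2*I*pi/3)) + (-7) + (2 + 2*exp(-2*I*pi/3) + 3*exp(2*I*pi/3)) + (-2 + 2*exp(-I*pi/3) - 3*exp(-2*I*pi/3))] = 0/6 = 0
  <chi_rho, chi_5> = (1/6)[1*(7)*conj(1) + 1*(-1)*conj(exp(-I*pi/3)) + 1*(1)*conj(exp(-2*I*pi/3)) + 1*(-7)*conj(-1) + 1*(1)*conj(exp(2*I*pi/3)) + 1*(-1)*conj(exp(I*pi/3))]
      = (1/6)[(7) + (2 - 3*exp(I*pi/3) + 2*exp(2*I*pi/3)) + (2 + 2*exp(-2*I*pi/3) + 3*exp(2*I*pi/3)) + (7) + (2 + 3*exp(-2*I*pi/3) + 2*exp(2*I*pi/3)) + (2 + 2*exp(-2*I*pi/3) - 3*exp(-I*pi/3))] = 12/6 = 2
(Exp terms are combined using exp(i*s)*conj(exp(i*t)) = exp(i*(s-t)), and sums of them are collapsed using the identity that for every m > 1 the m distinct m-th roots of unity sum to 0, e.g. 1 + exp(2*I*pi/3) + exp(-2*I*pi/3) = 0.)
Dimension check: dim(rho) = sum (mult * dim) = 0*1 + 2*1 + 0*1 + 3*1 + 0*1 + 2*1 = 7 = chi_rho(e) = 7.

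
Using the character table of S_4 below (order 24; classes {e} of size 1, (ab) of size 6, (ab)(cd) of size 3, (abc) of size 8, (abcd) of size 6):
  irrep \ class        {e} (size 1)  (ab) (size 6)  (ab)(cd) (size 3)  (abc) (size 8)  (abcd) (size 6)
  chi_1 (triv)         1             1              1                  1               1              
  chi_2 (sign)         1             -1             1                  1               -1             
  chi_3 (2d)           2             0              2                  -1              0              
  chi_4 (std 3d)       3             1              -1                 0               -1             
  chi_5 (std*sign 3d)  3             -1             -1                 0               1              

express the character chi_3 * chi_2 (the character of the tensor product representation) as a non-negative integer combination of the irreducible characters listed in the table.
chi_3 tensor chi_2 = chi_3 (all other irreducibles have multiplicity 0).

Working: The character of a tensor product is the pointwise product (chi_3 * chi_2)(C) = chi_3(C) * chi_2(C):
  {e}: (2)*(1), (ab): (0)*(-1), (ab)(cd): (2)*(1), (abc): (-1)*(1), (abcd): (0)*(-1)
so (chi_3 * chi_2) takes values
  {e} -> 2, (ab) -> 0, (ab)(cd) -> 2, (abc) -> -1, (abcd) -> 0.
Now take the inner product of this character with each irreducible chi from the table, <chi_3*chi_2, chi> = (1/24) sum_C |C| (chi_3*chi_2)(C) conj(chi(C)):
  <chi_3*chi_2, chi_1> = (1/24)[1*(2)*conj(1) + 6*(0)*conj(1) + 3*(2)*conj(1) + 8*(-1)*conj(1) + 6*(0)*conj(1)]
      = (1/24)[(2) + (0) + (6) + (-8) + (0)] = 0/24 = 0
  <chi_3*chi_2, chi_2> = (1/24)[1*(2)*conj(1) + 6*(0)*conj(-1) + 3*(2)*conj(1) + 8*(-1)*conj(1) + 6*(0)*conj(-1)]
      = (1/24)[(2) + (0) + (6) + (-8) + (0)] = 0/24 = 0
  <chi_3*chi_2, chi_3> = (1/24)[1*(2)*conj(2) + 6*(0)*conj(0) + 3*(2)*conj(2) + 8*(-1)*conj(-1) + 6*(0)*conj(0)]
      = (1/24)[(4) + (0) + (12) + (8) + (0)] = 24/24 = 1
  <chi_3*chi_2, chi_4> = (1/24)[1*(2)*conj(3) + 6*(0)*conj(1) + 3*(2)*conj(-1) + 8*(-1)*conj(0) + 6*(0)*conj(-1)]
      = (1/24)[(6) + (0) + (-6) + (0) + (0)] = 0/24 = 0
  <chi_3*chi_2, chi_5> = (1/24)[1*(2)*conj(3) + 6*(0)*conj(-1) + 3*(2)*conj(-1) + 8*(-1)*conj(0) + 6*(0)*conj(1)]
      = (1/24)[(6) + (0) + (-6) + (0) + (0)] = 0/24 = 0
Hence the multiplicities are chi_3: 1. Dimension check: dim(chi_3)*dim(chi_2) = 2*1 = 2 and sum (mult * dim) = 1*2 = 2.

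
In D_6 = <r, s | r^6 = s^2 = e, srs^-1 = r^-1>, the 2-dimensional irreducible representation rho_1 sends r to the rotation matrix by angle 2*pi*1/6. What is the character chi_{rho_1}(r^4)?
chi_{rho_1}(r^4) = 2*cos(2*pi*1*4/6) = -1

Explanation: rho_1(r^4) is rotation by angle 2*pi*1*4/6, whose trace is 2*cos(2*pi*1*4/6) = -1.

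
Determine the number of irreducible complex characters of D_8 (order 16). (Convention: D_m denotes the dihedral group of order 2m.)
7

Working: The number of irreducible complex representations of a finite group equals its number of conjugacy classes. D_8 has 7 conjugacy classes (n/2 + 3 for n even), so D_8 (order 16) has exactly 7 irreducible complex representations.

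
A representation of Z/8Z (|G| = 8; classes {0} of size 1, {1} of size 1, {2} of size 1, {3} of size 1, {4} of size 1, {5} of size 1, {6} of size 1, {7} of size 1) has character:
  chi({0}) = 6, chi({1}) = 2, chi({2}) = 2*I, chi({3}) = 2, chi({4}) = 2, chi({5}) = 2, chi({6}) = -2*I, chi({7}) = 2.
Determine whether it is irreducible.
Not irreducible (reducible): <chi, chi> = 8 > 1.

Derivation: <chi, chi> = (1/|G|) sum_C |C| * |chi(C)|^2 = (1/8)[1*|6|^2 + 1*|2|^2 + 1*|2*I|^2 + 1*|2|^2 + 1*|2|^2 + 1*|2|^2 + 1*|-2*I|^2 + 1*|2|^2]
  = (1/8)[(36) + (4) + (4) + (4) + (4) + (4) + (4) + (4)] = 64/8 = 8.
(Exp terms are combined using exp(i*s)*conj(exp(i*t)) = exp(i*(s-t)), and sums of them are collapsed using the identity that for every m > 1 the m distinct m-th roots of unity sum to 0, e.g. 1 + exp(2*I*pi/3) + exp(-2*I*pi/3) = 0.)
A character is irreducible iff <chi, chi> = 1, so this representation is reducible.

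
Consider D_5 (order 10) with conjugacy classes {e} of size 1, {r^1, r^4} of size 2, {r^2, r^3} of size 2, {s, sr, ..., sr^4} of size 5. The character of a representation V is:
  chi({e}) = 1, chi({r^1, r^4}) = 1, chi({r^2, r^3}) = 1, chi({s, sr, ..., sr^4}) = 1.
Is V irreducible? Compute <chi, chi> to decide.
Irreducible: <chi, chi> = 1.

Details: <chi, chi> = (1/|G|) sum_C |C| * |chi(C)|^2 = (1/10)[1*|1|^2 + 2*|1|^2 + 2*|1|^2 + 5*|1|^2]
  = (1/10)[(1) + (2) + (2) + (5)] = 10/10 = 1.
A character is irreducible iff <chi, chi> = 1, so this representation is irreducible.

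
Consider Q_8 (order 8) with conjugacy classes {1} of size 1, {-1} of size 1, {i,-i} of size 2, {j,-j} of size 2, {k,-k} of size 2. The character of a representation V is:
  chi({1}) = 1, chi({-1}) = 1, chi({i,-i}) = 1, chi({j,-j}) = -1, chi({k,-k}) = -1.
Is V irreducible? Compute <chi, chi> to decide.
Irreducible: <chi, chi> = 1.

Argument: <chi, chi> = (1/|G|) sum_C |C| * |chi(C)|^2 = (1/8)[1*|1|^2 + 1*|1|^2 + 2*|1|^2 + 2*|-1|^2 + 2*|-1|^2]
  = (1/8)[(1) + (1) + (2) + (2) + (2)] = 8/8 = 1.
A character is irreducible iff <chi, chi> = 1, so this representation is irreducible.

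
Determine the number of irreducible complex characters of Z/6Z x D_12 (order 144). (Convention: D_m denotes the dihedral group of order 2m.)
54

Proof sketch: The number of irreducible complex representations of a finite group equals its number of conjugacy classes. For a direct product, #classes(G x H) = #classes(G) * #classes(H). Z/6Z has 6 classes (abelian), D_12 has 9 classes, so 6 * 9 = 54, so Z/6Z x D_12 (order 144) has exactly 54 irreducible complex representations.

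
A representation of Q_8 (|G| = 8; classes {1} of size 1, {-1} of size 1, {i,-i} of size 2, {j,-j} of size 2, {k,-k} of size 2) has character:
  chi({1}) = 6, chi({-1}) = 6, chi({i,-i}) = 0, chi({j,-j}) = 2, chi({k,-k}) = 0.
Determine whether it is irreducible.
Not irreducible (reducible): <chi, chi> = 10 > 1.

Explanation: <chi, chi> = (1/|G|) sum_C |C| * |chi(C)|^2 = (1/8)[1*|6|^2 + 1*|6|^2 + 2*|0|^2 + 2*|2|^2 + 2*|0|^2]
  = (1/8)[(36) + (36) + (0) + (8) + (0)] = 80/8 = 10.
A character is irreducible iff <chi, chi> = 1, so this representation is reducible.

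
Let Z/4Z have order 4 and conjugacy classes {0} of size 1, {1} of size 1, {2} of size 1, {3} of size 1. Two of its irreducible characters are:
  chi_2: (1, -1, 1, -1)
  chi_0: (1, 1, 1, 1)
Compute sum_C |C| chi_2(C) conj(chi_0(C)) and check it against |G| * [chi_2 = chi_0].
Sum = 0; so <chi_2, chi_0> = 0 (distinct irreducibles are orthogonal).

Working: Compute term by term over conjugacy classes (|C| * chi_2(C) * conj(chi_0(C))):
  1*(1)*conj(1) + 1*(-1)*conj(1) + 1*(1)*conj(1) + 1*(-1)*conj(1)
  = (1) + (-1) + (1) + (-1)
  = 0.
(Exp terms are combined using exp(i*s)*conj(exp(i*t)) = exp(i*(s-t)), and sums of them are collapsed using the identity that for every m > 1 the m distinct m-th roots of unity sum to 0, e.g. 1 + exp(2*I*pi/3) + exp(-2*I*pi/3) = 0.)
Dividing by |G| = 4 gives 0/4 = 0, matching the row-orthogonality relation <chi_2, chi_0> = [chi_2 = chi_0].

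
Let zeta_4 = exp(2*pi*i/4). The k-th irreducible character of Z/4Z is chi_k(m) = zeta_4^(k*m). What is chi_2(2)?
chi_2(2) = zeta_4^4 = 1

Derivation: chi_2(2) = zeta_4^(2*2) = zeta_4^4. Since zeta_4^4 = 1, this equals zeta_4^0 = exp(2*pi*i*0/4) = 1.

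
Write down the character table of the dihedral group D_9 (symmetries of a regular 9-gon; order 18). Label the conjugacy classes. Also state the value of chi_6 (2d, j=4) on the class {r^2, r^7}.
Conjugacy classes: {e} of size 1, {r^1, r^8} of size 2, {r^2, r^7} of size 2, {r^3, r^6} of size 2, {r^4, r^5} of size 2, {s, sr, ..., sr^8} of size 9.
Character table:
  irrep \ class              {e} (size 1)  {r^1, r^8} (size 2)  {r^2, r^7} (size 2)  {r^3, r^6} (size 2)  {r^4, r^5} (size 2)  {s, sr, ..., sr^8} (size 9)
  chi_1 (triv)               1             1                    1                    1                    1                    1                          
  chi_2 (sign: r->1, s->-1)  1             1                    1                    1                    1                    -1                         
  chi_3 (2d, j=1)            2             2*cos(2*pi/9)        2*cos(4*pi/9)        -1                   -2*cos(pi/9)         0                          
  chi_4 (2d, j=2)            2             2*cos(4*pi/9)        -2*cos(pi/9)         -1                   2*cos(2*pi/9)        0                          
  chi_5 (2d, j=3)            2             -1                   -1                   2                    -1                   0                          
  chi_6 (2d, j=4)            2             -2*cos(pi/9)         2*cos(2*pi/9)        -1                   2*cos(4*pi/9)        0                          

Spot check: chi_6 (2d, j=4) on {r^2, r^7} = 2*cos(2*pi/9).

Reasoning: D_9 has order 2*9 = 18 with 6 conjugacy classes, hence 6 irreducibles. Sum of squared dims 1 + 1 + 4 + 4 + 4 + 4 = 18 = |G|. Linear characters come from the abelianisation; the 2-dimensional irreps have character r^k -> 2*cos(2*pi*j*k/9), reflections -> 0.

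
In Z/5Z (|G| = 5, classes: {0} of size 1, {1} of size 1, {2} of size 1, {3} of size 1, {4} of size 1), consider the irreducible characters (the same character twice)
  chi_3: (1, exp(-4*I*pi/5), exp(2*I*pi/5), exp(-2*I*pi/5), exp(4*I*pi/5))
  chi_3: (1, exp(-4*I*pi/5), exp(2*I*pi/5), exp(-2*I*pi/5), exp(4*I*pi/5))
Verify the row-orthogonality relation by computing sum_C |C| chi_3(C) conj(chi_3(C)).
Sum = 5 = |G| = 5; so <chi_3, chi_3> = 1 (norm-1 confirms irreducibility).

Proof sketch: Compute term by term over conjugacy classes (|C| * chi_3(C) * conj(chi_3(C))):
  1*(1)*conj(1) + 1*(exp(-4*I*pi/5))*conj(exp(-4*I*pi/5)) + 1*(exp(2*I*pi/5))*conj(exp(2*I*pi/5)) + 1*(exp(-2*I*pi/5))*conj(exp(-2*I*pi/5)) + 1*(exp(4*I*pi/5))*conj(exp(4*I*pi/5))
  = (1) + (1) + (1) + (1) + (1)
  = 5.
(Exp terms are combined using exp(i*s)*conj(exp(i*t)) = exp(i*(s-t)), and sums of them are collapsed using the identity that for every m > 1 the m distinct m-th roots of unity sum to 0, e.g. 1 + exp(2*I*pi/3) + exp(-2*I*pi/3) = 0.)
Dividing by |G| = 5 gives 5/5 = 1, matching the row-orthogonality relation <chi_3, chi_3> = [chi_3 = chi_3].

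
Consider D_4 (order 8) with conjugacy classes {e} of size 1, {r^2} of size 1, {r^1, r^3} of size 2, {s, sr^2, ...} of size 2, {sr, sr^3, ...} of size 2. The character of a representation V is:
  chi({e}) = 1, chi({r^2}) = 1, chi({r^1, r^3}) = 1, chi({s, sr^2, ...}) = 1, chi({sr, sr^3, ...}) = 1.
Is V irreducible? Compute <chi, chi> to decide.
Irreducible: <chi, chi> = 1.

Argument: <chi, chi> = (1/|G|) sum_C |C| * |chi(C)|^2 = (1/8)[1*|1|^2 + 1*|1|^2 + 2*|1|^2 + 2*|1|^2 + 2*|1|^2]
  = (1/8)[(1) + (1) + (2) + (2) + (2)] = 8/8 = 1.
A character is irreducible iff <chi, chi> = 1, so this representation is irreducible.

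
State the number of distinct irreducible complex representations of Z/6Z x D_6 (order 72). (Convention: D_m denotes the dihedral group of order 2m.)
36

Proof sketch: The number of irreducible complex representations of a finite group equals its number of conjugacy classes. For a direct product, #classes(G x H) = #classes(G) * #classes(H). Z/6Z has 6 classes (abelian), D_6 has 6 classes, so 6 * 6 = 36, so Z/6Z x D_6 (order 72) has exactly 36 irreducible complex representations.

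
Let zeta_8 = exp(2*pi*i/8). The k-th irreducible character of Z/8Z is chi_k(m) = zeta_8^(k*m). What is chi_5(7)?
chi_5(7) = zeta_8^35 = exp(3*I*pi/4)

Explanation: chi_5(7) = zeta_8^(5*7) = zeta_8^35. Since zeta_8^8 = 1, this equals zeta_8^3 = exp(2*pi*i*3/8) = exp(3*I*pi/4).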